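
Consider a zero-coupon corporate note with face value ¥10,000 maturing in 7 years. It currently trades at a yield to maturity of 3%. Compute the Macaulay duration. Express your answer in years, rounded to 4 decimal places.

7.0000 years

A zero-coupon bond has a single cash flow at maturity, so its Macaulay duration equals its maturity: 7 years.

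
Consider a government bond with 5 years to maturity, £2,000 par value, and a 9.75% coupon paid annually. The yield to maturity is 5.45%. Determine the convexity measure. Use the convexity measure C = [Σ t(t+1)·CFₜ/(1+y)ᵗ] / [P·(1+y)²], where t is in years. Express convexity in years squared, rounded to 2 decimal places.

With y = 0.0545:
  t   CF        PV=CF/(1+0.0545)^t    t·PV        t(t+1)·PV
  1       195.00       184.9218       184.9218         369.8435
  2       195.00       175.3644       350.7288       1,052.1864
  3       195.00       166.3010       498.9030       1,995.6120
  4       195.00       157.7060       630.8241       3,154.1204
  5     2,195.00     1,683.4554     8,417.2768      50,503.6607
  Σ                  2,367.7485    10,082.6544      57,075.4231
P = 2,367.7485.
Convexity = Σ t(t+1)·PV / [P·(1+y)²] = 57,075.4231 / (2,367.7485 × 1.111970) = 21.67806.

21.68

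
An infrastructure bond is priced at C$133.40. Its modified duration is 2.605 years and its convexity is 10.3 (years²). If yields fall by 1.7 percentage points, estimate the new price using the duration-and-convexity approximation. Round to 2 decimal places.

Duration effect: -D_mod·Δy = -2.605 × (-0.017) = +0.044285
Convexity effect: ½·C·(Δy)² = 0.5 × 10.3 × (-0.017)² = +0.00148835
ΔP/P ≈ +0.044285 + 0.00148835 = +0.04577335
New price ≈ 133.40 × (1 + 0.04577335) = 139.50616489.

C$139.51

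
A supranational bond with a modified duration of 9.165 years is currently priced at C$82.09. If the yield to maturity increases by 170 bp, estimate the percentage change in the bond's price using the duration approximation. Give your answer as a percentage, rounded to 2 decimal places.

Duration approximation: ΔP/P ≈ -D_mod · Δy = -9.165 × (+0.017) = -0.155805.
As a percentage: -15.5805%.

-15.58%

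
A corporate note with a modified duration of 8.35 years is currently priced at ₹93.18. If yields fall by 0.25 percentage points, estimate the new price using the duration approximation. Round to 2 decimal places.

Duration approximation: ΔP/P ≈ -D_mod · Δy = -8.35 × (-0.0025) = +0.020875.
New price ≈ 93.18 × (1 + 0.020875) = 95.1251325.

₹95.13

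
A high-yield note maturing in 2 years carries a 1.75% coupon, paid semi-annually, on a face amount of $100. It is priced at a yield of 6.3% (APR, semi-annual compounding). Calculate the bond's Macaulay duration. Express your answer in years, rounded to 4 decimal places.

1.9728 years

Periodic yield y = 0.0315. Discount each cash flow and weight by its period:
  t   CF        PV=CF/(1+0.0315)^t    t·PV
  1        0.875         0.8483         0.8483
  2        0.875         0.8224         1.6447
  3        0.875         0.7973         2.3918
  4      100.875        89.1059       356.4237
  Σ                     91.5738       361.3085
Price P = Σ PV = 91.5738.
Macaulay duration = Σ(t·PV) / P = 361.3085 / 91.5738 = 3.94554 half-year periods.
In years: 3.94554 / 2 = 1.97277 years.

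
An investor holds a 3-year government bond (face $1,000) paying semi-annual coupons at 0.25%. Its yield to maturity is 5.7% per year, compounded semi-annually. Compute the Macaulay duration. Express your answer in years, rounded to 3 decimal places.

Periodic yield y = 0.0285. Discount each cash flow and weight by its period:
  t   CF        PV=CF/(1+0.0285)^t    t·PV
  1         1.25         1.2154         1.2154
  2         1.25         1.1817         2.3634
  3         1.25         1.1489         3.4468
  4         1.25         1.1171         4.4684
  5         1.25         1.0861         5.4307
  6     1,001.25       845.8956     5,075.3734
  Σ                    851.6448     5,092.2981
Price P = Σ PV = 851.6448.
Macaulay duration = Σ(t·PV) / P = 5,092.2981 / 851.6448 = 5.97937 half-year periods.
In years: 5.97937 / 2 = 2.98968 years.

2.990 years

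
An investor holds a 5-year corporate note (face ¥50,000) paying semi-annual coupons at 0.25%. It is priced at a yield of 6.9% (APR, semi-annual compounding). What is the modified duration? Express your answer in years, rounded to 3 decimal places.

Periodic yield y = 0.0345. First find Macaulay duration:
  t   CF        PV=CF/(1+0.0345)^t    t·PV
  1        62.50        60.4157        60.4157
  2        62.50        58.4008       116.8017
  3        62.50        56.4532       169.3596
  4        62.50        54.5705       218.2821
  5        62.50        52.7506       263.7531
  6        62.50        50.9914       305.9485
  7        62.50        49.2909       345.0361
  8        62.50        47.6471       381.1764
  9        62.50        46.0581       414.5225
  10   50,062.50    35,662.1550   356,621.5501
  Σ                 36,138.7332   358,896.8457
P = 36,138.7332; Macaulay duration = 358,896.8457 / 36,138.7332 = 9.93109 half-year periods = 4.96554 years.
Modified duration = D_Mac / (1 + y) = 4.96554 / 1.0345 = 4.79994 years.

4.800 years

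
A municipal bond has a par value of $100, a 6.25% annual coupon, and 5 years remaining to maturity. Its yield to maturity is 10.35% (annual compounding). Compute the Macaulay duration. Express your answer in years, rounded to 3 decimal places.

Periodic yield y = 0.1035. Discount each cash flow and weight by its year:
  t   CF        PV=CF/(1+0.1035)^t    t·PV
  1         6.25         5.6638         5.6638
  2         6.25         5.1326        10.2652
  3         6.25         4.6512        13.9535
  4         6.25         4.2149        16.8597
  5       106.25        64.9333       324.6663
  Σ                     84.5958       371.4085
Price P = Σ PV = 84.5958.
Macaulay duration = Σ(t·PV) / P = 371.4085 / 84.5958 = 4.39039 years.

4.390 years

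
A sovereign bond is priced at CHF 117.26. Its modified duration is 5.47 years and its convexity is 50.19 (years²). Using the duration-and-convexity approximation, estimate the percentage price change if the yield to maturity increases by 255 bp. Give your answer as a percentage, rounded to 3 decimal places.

-12.317%

Duration effect: -D_mod·Δy = -5.47 × (+0.0255) = -0.139485
Convexity effect: ½·C·(Δy)² = 0.5 × 50.19 × (0.0255)² = +0.01631802375
ΔP/P ≈ -0.139485 + 0.01631802375 = -0.12316697625
= -12.316697625%.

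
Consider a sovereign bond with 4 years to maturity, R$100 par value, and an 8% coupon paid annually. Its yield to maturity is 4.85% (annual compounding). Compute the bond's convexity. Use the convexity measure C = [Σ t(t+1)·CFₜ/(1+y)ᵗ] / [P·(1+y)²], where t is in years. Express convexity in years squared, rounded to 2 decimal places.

With y = 0.0485:
  t   CF        PV=CF/(1+0.0485)^t    t·PV        t(t+1)·PV
  1         8.00         7.6299         7.6299          15.2599
  2         8.00         7.2770        14.5540          43.6621
  3         8.00         6.9404        20.8212          83.2848
  4       108.00        89.3614       357.4456       1,787.2282
  Σ                    111.2088       400.4508       1,929.4350
P = 111.2088.
Convexity = Σ t(t+1)·PV / [P·(1+y)²] = 1,929.4350 / (111.2088 × 1.099352) = 15.78172.

15.78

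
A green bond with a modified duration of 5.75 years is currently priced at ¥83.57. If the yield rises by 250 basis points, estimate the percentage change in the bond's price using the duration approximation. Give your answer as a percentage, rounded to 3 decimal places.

-14.375%

Duration approximation: ΔP/P ≈ -D_mod · Δy = -5.75 × (+0.025) = -0.143750.
As a percentage: -14.3750%.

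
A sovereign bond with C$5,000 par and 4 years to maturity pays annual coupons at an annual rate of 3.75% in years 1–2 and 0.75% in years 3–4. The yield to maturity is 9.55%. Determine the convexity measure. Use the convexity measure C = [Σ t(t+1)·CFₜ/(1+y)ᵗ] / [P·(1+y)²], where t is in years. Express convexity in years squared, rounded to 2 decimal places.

With y = 0.0955:
  t   CF        PV=CF/(1+0.0955)^t    t·PV        t(t+1)·PV
  1       187.50       171.1547       171.1547         342.3094
  2       187.50       156.2343       312.4687         937.4061
  3        37.50        28.5229        85.5688         342.2751
  4     5,037.50     3,497.5629    13,990.2515      69,951.2577
  Σ                  3,853.4749    14,559.4437      71,573.2483
P = 3,853.4749.
Convexity = Σ t(t+1)·PV / [P·(1+y)²] = 71,573.2483 / (3,853.4749 × 1.200120) = 15.47652.

15.48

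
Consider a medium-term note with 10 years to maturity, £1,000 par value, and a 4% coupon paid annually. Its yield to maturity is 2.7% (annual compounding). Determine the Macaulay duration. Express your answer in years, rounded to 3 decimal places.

Periodic yield y = 0.027. Discount each cash flow and weight by its year:
  t   CF        PV=CF/(1+0.027)^t    t·PV
  1        40.00        38.9484        38.9484
  2        40.00        37.9244        75.8489
  3        40.00        36.9274       110.7822
  4        40.00        35.9566       143.8263
  5        40.00        35.0113       175.0563
  6        40.00        34.0908       204.5449
  7        40.00        33.1946       232.3619
  8        40.00        32.3219       258.5749
  9        40.00        31.4721       283.2491
  10    1,040.00       796.7625     7,967.6253
  Σ                  1,112.6099     9,490.8181
Price P = Σ PV = 1,112.6099.
Macaulay duration = Σ(t·PV) / P = 9,490.8181 / 1,112.6099 = 8.53023 years.

8.530 years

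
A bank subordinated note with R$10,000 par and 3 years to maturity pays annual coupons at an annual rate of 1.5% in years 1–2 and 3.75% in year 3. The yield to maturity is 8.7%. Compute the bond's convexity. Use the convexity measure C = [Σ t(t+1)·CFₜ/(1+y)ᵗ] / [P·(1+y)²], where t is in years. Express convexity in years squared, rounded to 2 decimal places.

With y = 0.087:
  t   CF        PV=CF/(1+0.087)^t    t·PV        t(t+1)·PV
  1       150.00       137.9945       137.9945         275.9890
  2       150.00       126.9498       253.8997         761.6991
  3    10,375.00     8,077.9186    24,233.7558      96,935.0233
  Σ                  8,342.8629    24,625.6500      97,972.7114
P = 8,342.8629.
Convexity = Σ t(t+1)·PV / [P·(1+y)²] = 97,972.7114 / (8,342.8629 × 1.181569) = 9.93873.

9.94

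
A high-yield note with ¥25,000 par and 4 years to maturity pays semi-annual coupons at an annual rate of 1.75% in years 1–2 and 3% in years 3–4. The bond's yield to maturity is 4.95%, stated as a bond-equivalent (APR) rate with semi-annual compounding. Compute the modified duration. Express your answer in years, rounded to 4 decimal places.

Periodic yield y = 0.02475. First find Macaulay duration:
  t   CF        PV=CF/(1+0.02475)^t    t·PV
  1       218.75       213.4667       213.4667
  2       218.75       208.3110       416.6220
  3       218.75       203.2798       609.8395
  4       218.75       198.3702       793.4807
  5       375.00       331.8499     1,659.2493
  6       375.00       323.8349     1,943.0096
  7       375.00       316.0136     2,212.0952
  8    25,375.00    20,867.1258   166,937.0067
  Σ                 22,662.2519   174,784.7697
P = 22,662.2519; Macaulay duration = 174,784.7697 / 22,662.2519 = 7.71259 half-year periods = 3.85630 years.
Modified duration = D_Mac / (1 + y) = 3.85630 / 1.02475 = 3.76316 years.

3.7632 years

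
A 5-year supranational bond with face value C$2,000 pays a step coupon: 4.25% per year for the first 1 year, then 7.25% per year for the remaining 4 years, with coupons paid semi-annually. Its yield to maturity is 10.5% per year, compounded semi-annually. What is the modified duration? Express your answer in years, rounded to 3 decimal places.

4.121 years

Periodic yield y = 0.0525. First find Macaulay duration:
  t   CF        PV=CF/(1+0.0525)^t    t·PV
  1        42.50        40.3800        40.3800
  2        42.50        38.3658        76.7317
  3        72.50        62.1830       186.5490
  4        72.50        59.0812       236.3250
  5        72.50        56.1342       280.6710
  6        72.50        53.3342       320.0049
  7        72.50        50.6738       354.7164
  8        72.50        48.1461       385.1689
  9        72.50        45.7445       411.7007
  10    2,072.50     1,242.4345    12,424.3448
  Σ                  1,696.4774    14,716.5923
P = 1,696.4774; Macaulay duration = 14,716.5923 / 1,696.4774 = 8.67479 half-year periods = 4.33740 years.
Modified duration = D_Mac / (1 + y) = 4.33740 / 1.0525 = 4.12104 years.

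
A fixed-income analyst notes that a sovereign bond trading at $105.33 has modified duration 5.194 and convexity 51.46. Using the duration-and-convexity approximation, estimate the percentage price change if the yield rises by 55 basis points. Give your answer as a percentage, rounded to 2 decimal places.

Duration effect: -D_mod·Δy = -5.194 × (+0.0055) = -0.028567
Convexity effect: ½·C·(Δy)² = 0.5 × 51.46 × (0.0055)² = +0.0007783325
ΔP/P ≈ -0.028567 + 0.0007783325 = -0.0277886675
= -2.77886675%.

-2.78%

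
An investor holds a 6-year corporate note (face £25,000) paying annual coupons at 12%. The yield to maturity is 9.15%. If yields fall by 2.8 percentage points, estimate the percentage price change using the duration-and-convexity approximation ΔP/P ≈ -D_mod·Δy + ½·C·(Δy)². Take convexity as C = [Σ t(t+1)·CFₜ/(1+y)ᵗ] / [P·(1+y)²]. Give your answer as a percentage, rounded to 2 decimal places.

+13.02%

With y = 0.0915:
  t   CF        PV=CF/(1+0.0915)^t    t·PV        t(t+1)·PV
  1     3,000.00     2,748.5112     2,748.5112       5,497.0224
  2     3,000.00     2,518.1046     5,036.2093      15,108.6279
  3     3,000.00     2,307.0130     6,921.0389      27,684.1555
  4     3,000.00     2,113.6170     8,454.4680      42,272.3401
  5     3,000.00     1,936.4334     9,682.1668      58,093.0006
  6    28,000.00    16,558.2941    99,349.7644     695,448.3506
  Σ                 28,181.9733   132,192.1586     844,103.4973
P = 28,181.9733; D_Mac = 4.69066 yrs; D_mod = 4.29745 yrs; C = 25.14067.
Duration effect: -4.29745 × (-0.028) = +0.120329
Convexity effect: 0.5 × 25.14067 × (-0.028)² = +0.0098551
ΔP/P ≈ +0.120329 + 0.0098551 = +0.130184 = +13.0184%.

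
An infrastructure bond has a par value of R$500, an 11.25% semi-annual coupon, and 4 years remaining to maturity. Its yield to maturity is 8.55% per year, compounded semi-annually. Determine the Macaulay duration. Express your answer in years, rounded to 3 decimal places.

Periodic yield y = 0.04275. Discount each cash flow and weight by its period:
  t   CF        PV=CF/(1+0.04275)^t    t·PV
  1       28.125        26.9719        26.9719
  2       28.125        25.8662        51.7323
  3       28.125        24.8057        74.4172
  4       28.125        23.7888        95.1550
  5       28.125        22.8135       114.0674
  6       28.125        21.8782       131.2691
  7       28.125        20.9812       146.8687
  8      528.125       377.8289     3,022.6310
  Σ                    544.9344     3,663.1126
Price P = Σ PV = 544.9344.
Macaulay duration = Σ(t·PV) / P = 3,663.1126 / 544.9344 = 6.72212 half-year periods.
In years: 6.72212 / 2 = 3.36106 years.

3.361 years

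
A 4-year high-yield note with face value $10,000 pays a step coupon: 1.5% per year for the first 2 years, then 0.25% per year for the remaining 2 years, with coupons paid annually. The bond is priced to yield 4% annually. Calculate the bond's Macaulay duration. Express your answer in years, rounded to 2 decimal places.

Periodic yield y = 0.04. Discount each cash flow and weight by its year:
  t   CF        PV=CF/(1+0.04)^t    t·PV
  1       150.00       144.2308       144.2308
  2       150.00       138.6834       277.3669
  3        25.00        22.2249        66.6747
  4    10,025.00     8,569.4120    34,277.6481
  Σ                  8,874.5511    34,765.9204
Price P = Σ PV = 8,874.5511.
Macaulay duration = Σ(t·PV) / P = 34,765.9204 / 8,874.5511 = 3.91748 years.

3.92 years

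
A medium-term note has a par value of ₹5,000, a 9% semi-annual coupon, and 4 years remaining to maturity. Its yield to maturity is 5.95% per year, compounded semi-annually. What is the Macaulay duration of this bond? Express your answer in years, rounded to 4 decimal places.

3.4782 years

Periodic yield y = 0.02975. Discount each cash flow and weight by its period:
  t   CF        PV=CF/(1+0.02975)^t    t·PV
  1       225.00       218.4996       218.4996
  2       225.00       212.1871       424.3741
  3       225.00       206.0569       618.1706
  4       225.00       200.1038       800.4152
  5       225.00       194.3227       971.6135
  6       225.00       188.7086     1,132.2517
  7       225.00       183.2567     1,282.7971
  8     5,225.00     4,132.6811    33,061.4485
  Σ                  5,535.8165    38,509.5702
Price P = Σ PV = 5,535.8165.
Macaulay duration = Σ(t·PV) / P = 38,509.5702 / 5,535.8165 = 6.95644 half-year periods.
In years: 6.95644 / 2 = 3.47822 years.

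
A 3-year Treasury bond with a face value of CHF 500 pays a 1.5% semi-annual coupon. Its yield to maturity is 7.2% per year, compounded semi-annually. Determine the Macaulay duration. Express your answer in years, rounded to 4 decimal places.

2.9389 years

Periodic yield y = 0.036. Discount each cash flow and weight by its period:
  t   CF        PV=CF/(1+0.036)^t    t·PV
  1         3.75         3.6197         3.6197
  2         3.75         3.4939         6.9878
  3         3.75         3.3725        10.1175
  4         3.75         3.2553        13.0212
  5         3.75         3.1422        15.7110
  6       503.75       407.4333     2,444.5998
  Σ                    424.3169     2,494.0570
Price P = Σ PV = 424.3169.
Macaulay duration = Σ(t·PV) / P = 2,494.0570 / 424.3169 = 5.87782 half-year periods.
In years: 5.87782 / 2 = 2.93891 years.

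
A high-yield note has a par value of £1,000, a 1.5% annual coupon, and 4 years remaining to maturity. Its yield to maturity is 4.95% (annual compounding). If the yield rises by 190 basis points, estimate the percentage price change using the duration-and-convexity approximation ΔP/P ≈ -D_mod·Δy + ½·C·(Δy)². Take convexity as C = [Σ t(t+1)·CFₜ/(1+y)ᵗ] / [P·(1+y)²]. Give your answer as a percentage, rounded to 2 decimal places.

-6.75%

With y = 0.0495:
  t   CF        PV=CF/(1+0.0495)^t    t·PV        t(t+1)·PV
  1        15.00        14.2925        14.2925          28.5850
  2        15.00        13.6184        27.2368          81.7105
  3        15.00        12.9761        38.9283         155.7131
  4     1,015.00       836.6355     3,346.5419      16,732.7093
  Σ                    877.5225     3,426.9995      16,998.7179
P = 877.5225; D_Mac = 3.90531 yrs; D_mod = 3.72112 yrs; C = 17.58705.
Duration effect: -3.72112 × (+0.019) = -0.070701
Convexity effect: 0.5 × 17.58705 × (0.019)² = +0.0031745
ΔP/P ≈ -0.070701 + 0.0031745 = -0.067527 = -6.7527%.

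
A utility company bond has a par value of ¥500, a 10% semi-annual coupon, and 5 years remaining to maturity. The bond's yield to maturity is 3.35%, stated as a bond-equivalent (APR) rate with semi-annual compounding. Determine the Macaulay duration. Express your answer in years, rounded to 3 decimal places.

Periodic yield y = 0.01675. Discount each cash flow and weight by its period:
  t   CF        PV=CF/(1+0.01675)^t    t·PV
  1        25.00        24.5881        24.5881
  2        25.00        24.1831        48.3662
  3        25.00        23.7847        71.3541
  4        25.00        23.3929        93.5714
  5        25.00        23.0075       115.0374
  6        25.00        22.6285       135.7707
  7        25.00        22.2557       155.7897
  8        25.00        21.8890       175.1123
  9        25.00        21.5284       193.7559
  10      525.00       444.6492     4,446.4918
  Σ                    651.9070     5,459.8376
Price P = Σ PV = 651.9070.
Macaulay duration = Σ(t·PV) / P = 5,459.8376 / 651.9070 = 8.37518 half-year periods.
In years: 8.37518 / 2 = 4.18759 years.

4.188 years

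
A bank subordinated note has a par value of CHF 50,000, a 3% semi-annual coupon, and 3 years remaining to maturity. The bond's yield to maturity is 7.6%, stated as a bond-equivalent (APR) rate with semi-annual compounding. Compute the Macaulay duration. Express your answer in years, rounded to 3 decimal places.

Periodic yield y = 0.038. Discount each cash flow and weight by its period:
  t   CF        PV=CF/(1+0.038)^t    t·PV
  1       750.00       722.5434       722.5434
  2       750.00       696.0919     1,392.1837
  3       750.00       670.6087     2,011.8262
  4       750.00       646.0585     2,584.2340
  5       750.00       622.4070     3,112.0352
  6    50,750.00    40,574.3831   243,446.2986
  Σ                 43,932.0926   253,269.1211
Price P = Σ PV = 43,932.0926.
Macaulay duration = Σ(t·PV) / P = 253,269.1211 / 43,932.0926 = 5.76501 half-year periods.
In years: 5.76501 / 2 = 2.88251 years.

2.883 years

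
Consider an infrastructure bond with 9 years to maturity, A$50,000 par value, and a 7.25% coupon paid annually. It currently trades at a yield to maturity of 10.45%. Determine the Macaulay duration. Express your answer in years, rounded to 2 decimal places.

Periodic yield y = 0.1045. Discount each cash flow and weight by its year:
  t   CF        PV=CF/(1+0.1045)^t    t·PV
  1     3,625.00     3,282.0281     3,282.0281
  2     3,625.00     2,971.5057     5,943.0114
  3     3,625.00     2,690.3628     8,071.0884
  4     3,625.00     2,435.8197     9,743.2786
  5     3,625.00     2,205.3596    11,026.7979
  6     3,625.00     1,996.7040    11,980.2240
  7     3,625.00     1,807.7900    12,654.5297
  8     3,625.00     1,636.7496    13,093.9970
  9    53,625.00    21,921.7804   197,296.0238
  Σ                 40,948.0998   273,090.9789
Price P = Σ PV = 40,948.0998.
Macaulay duration = Σ(t·PV) / P = 273,090.9789 / 40,948.0998 = 6.66920 years.

6.67 years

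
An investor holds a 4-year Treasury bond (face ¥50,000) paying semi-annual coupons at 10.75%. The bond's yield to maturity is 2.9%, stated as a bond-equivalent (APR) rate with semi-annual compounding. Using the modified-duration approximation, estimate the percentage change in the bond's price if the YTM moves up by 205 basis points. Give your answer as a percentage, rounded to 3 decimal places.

Periodic yield y = 0.0145. Modified duration first:
  t   CF        PV=CF/(1+0.0145)^t    t·PV
  1     2,687.50     2,649.0882     2,649.0882
  2     2,687.50     2,611.2255     5,222.4509
  3     2,687.50     2,573.9038     7,721.7115
  4     2,687.50     2,537.1157    10,148.4627
  5     2,687.50     2,500.8533    12,504.2665
  6     2,687.50     2,465.1092    14,790.6553
  7     2,687.50     2,429.8760    17,009.1321
  8    52,687.50    46,956.0094   375,648.0753
  Σ                 64,723.1811   445,693.8425
P = 64,723.1811; D_Mac = 6.88615 half-year periods = 3.44308 yrs; D_mod = 3.44308/(1+0.0145) = 3.39387 yrs.
ΔP/P ≈ -D_mod · Δy = -3.39387 × (+0.0205) = -0.069574 = -6.9574%.

-6.957%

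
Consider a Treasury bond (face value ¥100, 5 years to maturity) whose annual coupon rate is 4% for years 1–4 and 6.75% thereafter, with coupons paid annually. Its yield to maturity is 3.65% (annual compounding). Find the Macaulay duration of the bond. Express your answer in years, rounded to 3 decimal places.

4.641 years

Periodic yield y = 0.0365. Discount each cash flow and weight by its year:
  t   CF        PV=CF/(1+0.0365)^t    t·PV
  1         4.00         3.8591         3.8591
  2         4.00         3.7232         7.4465
  3         4.00         3.5921        10.7764
  4         4.00         3.4656        13.8625
  5       106.75        89.2321       446.1607
  Σ                    103.8723       482.1053
Price P = Σ PV = 103.8723.
Macaulay duration = Σ(t·PV) / P = 482.1053 / 103.8723 = 4.64133 years.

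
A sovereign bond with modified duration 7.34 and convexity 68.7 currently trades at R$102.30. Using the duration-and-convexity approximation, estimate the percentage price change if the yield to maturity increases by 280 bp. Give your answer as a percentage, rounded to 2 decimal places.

-17.86%

Duration effect: -D_mod·Δy = -7.34 × (+0.028) = -0.205520
Convexity effect: ½·C·(Δy)² = 0.5 × 68.7 × (0.028)² = +0.0269304
ΔP/P ≈ -0.205520 + 0.0269304 = -0.1785896
= -17.85896%.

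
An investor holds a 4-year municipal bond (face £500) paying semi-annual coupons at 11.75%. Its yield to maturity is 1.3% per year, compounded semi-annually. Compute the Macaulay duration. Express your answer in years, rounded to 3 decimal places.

Periodic yield y = 0.0065. Discount each cash flow and weight by its period:
  t   CF        PV=CF/(1+0.0065)^t    t·PV
  1       29.375        29.1853        29.1853
  2       29.375        28.9968        57.9936
  3       29.375        28.8096        86.4287
  4       29.375        28.6235       114.4940
  5       29.375        28.4387       142.1933
  6       29.375        28.2550       169.5300
  7       29.375        28.0725       196.5076
  8      529.375       502.6355     4,021.0843
  Σ                    703.0169     4,817.4168
Price P = Σ PV = 703.0169.
Macaulay duration = Σ(t·PV) / P = 4,817.4168 / 703.0169 = 6.85249 half-year periods.
In years: 6.85249 / 2 = 3.42625 years.

3.426 years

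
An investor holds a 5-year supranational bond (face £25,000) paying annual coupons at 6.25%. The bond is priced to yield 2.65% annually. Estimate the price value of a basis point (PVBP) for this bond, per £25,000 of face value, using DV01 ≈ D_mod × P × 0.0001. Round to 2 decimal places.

Periodic yield y = 0.0265.
  t   CF        PV=CF/(1+0.0265)^t    t·PV
  1     1,562.50     1,522.1627     1,522.1627
  2     1,562.50     1,482.8667     2,965.7334
  3     1,562.50     1,444.5852     4,333.7556
  4     1,562.50     1,407.2920     5,629.1679
  5    26,562.50    23,306.3454   116,531.7271
  Σ                 29,163.2520   130,982.5468
P = 29,163.2520; D_Mac = 4.49136 yrs; D_mod = 4.37541 yrs.
DV01 ≈ 4.37541 × 29,163.2520 × 0.0001 = 12.760112.

£12.76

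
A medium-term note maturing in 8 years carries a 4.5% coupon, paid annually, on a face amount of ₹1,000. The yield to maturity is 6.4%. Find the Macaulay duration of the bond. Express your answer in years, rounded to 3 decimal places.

Periodic yield y = 0.064. Discount each cash flow and weight by its year:
  t   CF        PV=CF/(1+0.064)^t    t·PV
  1        45.00        42.2932        42.2932
  2        45.00        39.7493        79.4986
  3        45.00        37.3583       112.0750
  4        45.00        35.1112       140.4449
  5        45.00        32.9993       164.9964
  6        45.00        31.0144       186.0861
  7        45.00        29.1488       204.0418
  8     1,045.00       636.1848     5,089.4781
  Σ                    883.8593     6,018.9142
Price P = Σ PV = 883.8593.
Macaulay duration = Σ(t·PV) / P = 6,018.9142 / 883.8593 = 6.80981 years.

6.810 years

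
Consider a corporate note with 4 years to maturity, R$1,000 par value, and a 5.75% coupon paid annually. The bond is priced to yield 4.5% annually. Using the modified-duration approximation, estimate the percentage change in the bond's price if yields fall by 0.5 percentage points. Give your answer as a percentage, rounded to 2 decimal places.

Periodic yield y = 0.045. Modified duration first:
  t   CF        PV=CF/(1+0.045)^t    t·PV
  1        57.50        55.0239        55.0239
  2        57.50        52.6545       105.3089
  3        57.50        50.3871       151.1612
  4     1,057.50       886.7786     3,547.1145
  Σ                  1,044.8441     3,858.6085
P = 1,044.8441; D_Mac = 3.69300 yrs; D_mod = 3.69300/(1+0.045) = 3.53397 yrs.
ΔP/P ≈ -D_mod · Δy = -3.53397 × (-0.005) = +0.017670 = +1.7670%.

+1.77%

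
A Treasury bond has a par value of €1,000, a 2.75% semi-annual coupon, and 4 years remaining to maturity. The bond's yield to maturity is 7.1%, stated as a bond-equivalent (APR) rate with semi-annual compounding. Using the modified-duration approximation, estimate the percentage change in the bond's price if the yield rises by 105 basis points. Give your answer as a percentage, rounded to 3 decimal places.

-3.849%

Periodic yield y = 0.0355. Modified duration first:
  t   CF        PV=CF/(1+0.0355)^t    t·PV
  1        13.75        13.2786        13.2786
  2        13.75        12.8234        25.6468
  3        13.75        12.3838        37.1513
  4        13.75        11.9592        47.8368
  5        13.75        11.5492        57.7460
  6        13.75        11.1533        66.9196
  7        13.75        10.7709        75.3963
  8     1,013.75       766.8846     6,135.0771
  Σ                    850.8030     6,459.0525
P = 850.8030; D_Mac = 7.59171 half-year periods = 3.79586 yrs; D_mod = 3.79586/(1+0.0355) = 3.66572 yrs.
ΔP/P ≈ -D_mod · Δy = -3.66572 × (+0.0105) = -0.038490 = -3.8490%.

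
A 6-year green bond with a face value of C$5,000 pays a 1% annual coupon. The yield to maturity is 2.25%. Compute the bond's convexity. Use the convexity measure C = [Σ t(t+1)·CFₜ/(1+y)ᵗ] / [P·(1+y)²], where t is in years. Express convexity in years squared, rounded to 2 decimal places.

With y = 0.0225:
  t   CF        PV=CF/(1+0.0225)^t    t·PV        t(t+1)·PV
  1        50.00        48.8998        48.8998          97.7995
  2        50.00        47.8237        95.6474         286.9423
  3        50.00        46.7714       140.3141         561.2564
  4        50.00        45.7422       182.9687         914.8433
  5        50.00        44.7356       223.6781       1,342.0685
  6     5,050.00     4,418.8726    26,513.2354     185,592.6481
  Σ                  4,652.8452    27,204.7435     188,795.5581
P = 4,652.8452.
Convexity = Σ t(t+1)·PV / [P·(1+y)²] = 188,795.5581 / (4,652.8452 × 1.045506) = 38.81026.

38.81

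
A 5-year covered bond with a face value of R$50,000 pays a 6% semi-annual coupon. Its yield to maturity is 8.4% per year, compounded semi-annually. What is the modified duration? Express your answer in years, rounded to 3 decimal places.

Periodic yield y = 0.042. First find Macaulay duration:
  t   CF        PV=CF/(1+0.042)^t    t·PV
  1     1,500.00     1,439.5393     1,439.5393
  2     1,500.00     1,381.5157     2,763.0314
  3     1,500.00     1,325.8308     3,977.4924
  4     1,500.00     1,272.3904     5,089.5616
  5     1,500.00     1,221.1040     6,105.5201
  6     1,500.00     1,171.8849     7,031.3092
  7     1,500.00     1,124.6496     7,872.5471
  8     1,500.00     1,079.3182     8,634.5457
  9     1,500.00     1,035.8140     9,322.3263
  10   51,500.00    34,129.5089   341,295.0892
  Σ                 45,181.5559   393,530.9623
P = 45,181.5559; Macaulay duration = 393,530.9623 / 45,181.5559 = 8.70999 half-year periods = 4.35500 years.
Modified duration = D_Mac / (1 + y) = 4.35500 / 1.042 = 4.17946 years.

4.179 years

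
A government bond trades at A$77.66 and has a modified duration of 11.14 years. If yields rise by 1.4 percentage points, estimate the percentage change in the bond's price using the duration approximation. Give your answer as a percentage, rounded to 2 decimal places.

Duration approximation: ΔP/P ≈ -D_mod · Δy = -11.14 × (+0.014) = -0.155960.
As a percentage: -15.5960%.

-15.60%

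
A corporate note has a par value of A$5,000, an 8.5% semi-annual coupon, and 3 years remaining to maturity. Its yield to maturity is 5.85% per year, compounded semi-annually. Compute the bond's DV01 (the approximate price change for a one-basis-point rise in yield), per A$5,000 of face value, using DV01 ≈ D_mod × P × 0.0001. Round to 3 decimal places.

Periodic yield y = 0.02925.
  t   CF        PV=CF/(1+0.02925)^t    t·PV
  1       212.50       206.4610       206.4610
  2       212.50       200.5937       401.1873
  3       212.50       194.8930       584.6791
  4       212.50       189.3544       757.4177
  5       212.50       183.9732       919.8660
  6     5,212.50     4,384.5075    26,307.0448
  Σ                  5,359.7828    29,176.6558
P = 5,359.7828; D_Mac = 5.44363 half-year periods = 2.72181 yrs; D_mod = 2.64446 yrs.
DV01 ≈ 2.64446 × 5,359.7828 × 0.0001 = 1.417375.

A$1.417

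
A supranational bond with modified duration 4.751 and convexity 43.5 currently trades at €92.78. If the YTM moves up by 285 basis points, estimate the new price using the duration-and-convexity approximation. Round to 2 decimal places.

Duration effect: -D_mod·Δy = -4.751 × (+0.0285) = -0.1354035
Convexity effect: ½·C·(Δy)² = 0.5 × 43.5 × (0.0285)² = +0.0176664375
ΔP/P ≈ -0.1354035 + 0.0176664375 = -0.1177370625
New price ≈ 92.78 × (1 - 0.1177370625) = 81.85635534125.

€81.86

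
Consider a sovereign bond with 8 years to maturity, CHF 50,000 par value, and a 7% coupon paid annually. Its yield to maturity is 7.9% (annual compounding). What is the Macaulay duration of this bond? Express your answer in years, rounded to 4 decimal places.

Periodic yield y = 0.079. Discount each cash flow and weight by its year:
  t   CF        PV=CF/(1+0.079)^t    t·PV
  1     3,500.00     3,243.7442     3,243.7442
  2     3,500.00     3,006.2504     6,012.5008
  3     3,500.00     2,786.1450     8,358.4349
  4     3,500.00     2,582.1547    10,328.6190
  5     3,500.00     2,393.0999    11,965.4993
  6     3,500.00     2,217.8868    13,307.3208
  7     3,500.00     2,055.5021    14,388.5149
  8    53,500.00    29,119.3867   232,955.0940
  Σ                 47,404.1699   300,559.7280
Price P = Σ PV = 47,404.1699.
Macaulay duration = Σ(t·PV) / P = 300,559.7280 / 47,404.1699 = 6.34036 years.

6.3404 years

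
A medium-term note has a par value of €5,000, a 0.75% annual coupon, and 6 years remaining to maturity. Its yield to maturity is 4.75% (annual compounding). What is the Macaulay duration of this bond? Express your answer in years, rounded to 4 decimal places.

Periodic yield y = 0.0475. Discount each cash flow and weight by its year:
  t   CF        PV=CF/(1+0.0475)^t    t·PV
  1        37.50        35.7995        35.7995
  2        37.50        34.1762        68.3523
  3        37.50        32.6264        97.8792
  4        37.50        31.1469       124.5877
  5        37.50        29.7345       148.6727
  6     5,037.50     3,813.2113    22,879.2677
  Σ                  3,976.6948    23,354.5591
Price P = Σ PV = 3,976.6948.
Macaulay duration = Σ(t·PV) / P = 23,354.5591 / 3,976.6948 = 5.87286 years.

5.8729 years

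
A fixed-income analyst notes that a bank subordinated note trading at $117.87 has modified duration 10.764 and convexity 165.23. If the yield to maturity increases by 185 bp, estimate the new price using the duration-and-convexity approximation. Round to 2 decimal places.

Duration effect: -D_mod·Δy = -10.764 × (+0.0185) = -0.199134
Convexity effect: ½·C·(Δy)² = 0.5 × 165.23 × (0.0185)² = +0.02827498375
ΔP/P ≈ -0.199134 + 0.02827498375 = -0.17085901625
New price ≈ 117.87 × (1 - 0.17085901625) = 97.7308477546125.

$97.73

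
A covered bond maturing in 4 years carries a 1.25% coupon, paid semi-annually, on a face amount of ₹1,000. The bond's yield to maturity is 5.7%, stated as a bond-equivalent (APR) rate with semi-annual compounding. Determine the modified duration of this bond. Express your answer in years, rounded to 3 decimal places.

3.796 years

Periodic yield y = 0.0285. First find Macaulay duration:
  t   CF        PV=CF/(1+0.0285)^t    t·PV
  1         6.25         6.0768         6.0768
  2         6.25         5.9084        11.8168
  3         6.25         5.7447        17.2341
  4         6.25         5.5855        22.3420
  5         6.25         5.4307        27.1537
  6         6.25         5.2802        31.6815
  7         6.25         5.1339        35.9375
  8     1,006.25       803.6585     6,429.2677
  Σ                    842.8188     6,581.5102
P = 842.8188; Macaulay duration = 6,581.5102 / 842.8188 = 7.80893 half-year periods = 3.90446 years.
Modified duration = D_Mac / (1 + y) = 3.90446 / 1.0285 = 3.79627 years.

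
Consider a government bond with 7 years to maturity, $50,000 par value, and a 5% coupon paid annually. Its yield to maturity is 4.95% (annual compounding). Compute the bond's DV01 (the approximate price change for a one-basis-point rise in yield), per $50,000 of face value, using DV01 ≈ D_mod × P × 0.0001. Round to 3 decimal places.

$29.037

Periodic yield y = 0.0495.
  t   CF        PV=CF/(1+0.0495)^t    t·PV
  1     2,500.00     2,382.0867     2,382.0867
  2     2,500.00     2,269.7348     4,539.4697
  3     2,500.00     2,162.6821     6,488.0462
  4     2,500.00     2,060.6785     8,242.7139
  5     2,500.00     1,963.4859     9,817.4297
  6     2,500.00     1,870.8775    11,225.2650
  7    52,500.00    37,435.3763   262,047.6341
  Σ                 50,144.9218   304,742.6453
P = 50,144.9218; D_Mac = 6.07724 yrs; D_mod = 5.79060 yrs.
DV01 ≈ 5.79060 × 50,144.9218 × 0.0001 = 29.036936.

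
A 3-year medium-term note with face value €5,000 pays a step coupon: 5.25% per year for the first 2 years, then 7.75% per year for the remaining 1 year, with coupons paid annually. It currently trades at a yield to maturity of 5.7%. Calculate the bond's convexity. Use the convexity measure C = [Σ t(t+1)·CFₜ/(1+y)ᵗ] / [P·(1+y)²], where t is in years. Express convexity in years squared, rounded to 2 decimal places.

10.05

With y = 0.057:
  t   CF        PV=CF/(1+0.057)^t    t·PV        t(t+1)·PV
  1       262.50       248.3444       248.3444         496.6887
  2       262.50       234.9521       469.9042       1,409.7126
  3     5,387.50     4,562.0740    13,686.2219      54,744.8875
  Σ                  5,045.3704    14,404.4704      56,651.2888
P = 5,045.3704.
Convexity = Σ t(t+1)·PV / [P·(1+y)²] = 56,651.2888 / (5,045.3704 × 1.117249) = 10.05002.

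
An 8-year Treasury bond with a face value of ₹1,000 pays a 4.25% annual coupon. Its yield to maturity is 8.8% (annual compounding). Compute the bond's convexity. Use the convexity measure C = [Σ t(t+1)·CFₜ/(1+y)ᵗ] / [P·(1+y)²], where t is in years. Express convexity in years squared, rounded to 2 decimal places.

With y = 0.088:
  t   CF        PV=CF/(1+0.088)^t    t·PV        t(t+1)·PV
  1        42.50        39.0625        39.0625          78.1250
  2        42.50        35.9030        71.8061         215.4182
  3        42.50        32.9991        98.9973         395.9893
  4        42.50        30.3301       121.3203         606.6013
  5        42.50        27.8769       139.3845         836.3070
  6        42.50        25.6221       153.7329       1,076.1303
  7        42.50        23.5498       164.8484       1,318.7871
  8     1,042.50       530.9393     4,247.5147      38,227.6321
  Σ                    746.2829     5,036.6666      42,754.9902
P = 746.2829.
Convexity = Σ t(t+1)·PV / [P·(1+y)²] = 42,754.9902 / (746.2829 × 1.183744) = 48.39779.

48.40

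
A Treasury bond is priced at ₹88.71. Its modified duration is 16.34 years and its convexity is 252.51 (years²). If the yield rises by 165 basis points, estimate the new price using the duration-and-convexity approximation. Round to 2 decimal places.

Duration effect: -D_mod·Δy = -16.34 × (+0.0165) = -0.269610
Convexity effect: ½·C·(Δy)² = 0.5 × 252.51 × (0.0165)² = +0.03437292375
ΔP/P ≈ -0.269610 + 0.03437292375 = -0.23523707625
New price ≈ 88.71 × (1 - 0.23523707625) = 67.8421189658625.

₹67.84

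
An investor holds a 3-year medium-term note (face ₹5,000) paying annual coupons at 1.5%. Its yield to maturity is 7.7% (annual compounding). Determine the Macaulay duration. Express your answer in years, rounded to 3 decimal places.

2.951 years

Periodic yield y = 0.077. Discount each cash flow and weight by its year:
  t   CF        PV=CF/(1+0.077)^t    t·PV
  1        75.00        69.6379        69.6379
  2        75.00        64.6591       129.3183
  3     5,075.00     4,062.4585    12,187.3755
  Σ                  4,196.7555    12,386.3316
Price P = Σ PV = 4,196.7555.
Macaulay duration = Σ(t·PV) / P = 12,386.3316 / 4,196.7555 = 2.95141 years.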